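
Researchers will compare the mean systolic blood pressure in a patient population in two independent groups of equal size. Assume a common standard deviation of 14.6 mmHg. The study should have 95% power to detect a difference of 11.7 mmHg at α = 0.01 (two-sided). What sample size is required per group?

For two equal groups, n per group = 2·((z_{α/2} + z_β)·σ/δ)².
z_{α/2} = 2.576; z_β = 1.645 (power 95%).
n = 2 × (4.221 × 14.6 / 11.7)² = 2 × 27.74 = 55.48
Round up: n = 56 per group.

56 per group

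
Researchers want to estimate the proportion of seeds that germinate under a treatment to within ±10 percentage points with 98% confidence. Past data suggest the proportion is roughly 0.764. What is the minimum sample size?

98

For a proportion with margin E = 0.1 at 98% confidence, z = 2.326.
n = p̂(1−p̂)(z/E)² = 0.764 × 0.236 × (2.326/0.1)² = 97.55
Round up: n = 98.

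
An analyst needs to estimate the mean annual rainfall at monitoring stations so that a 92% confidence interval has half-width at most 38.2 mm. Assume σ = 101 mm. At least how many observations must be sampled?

For a mean, the margin of error is E = z·σ/√n, so n = (zσ/E)².
At 92% confidence, z = 1.751.
n = (1.751 × 101 / 38.2)² = 21.43
Round up: n = 22.

22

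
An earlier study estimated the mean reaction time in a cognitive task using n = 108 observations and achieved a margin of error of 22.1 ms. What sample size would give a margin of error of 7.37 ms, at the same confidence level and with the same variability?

972

Margin of error scales as 1/√n, so n₂ = n₁·(E₁/E₂)².
n₂ = 108 × (22.1/7.37)² = 108 × 8.992 = 971.14
Round up: n₂ = 972.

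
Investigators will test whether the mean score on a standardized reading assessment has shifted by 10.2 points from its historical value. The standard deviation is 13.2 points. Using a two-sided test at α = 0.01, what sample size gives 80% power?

20

For a one-sample z-test, n = ((z_{α/2} + z_β)·σ/δ)².
z_{α/2} = 2.576 (two-sided α = 0.01); z_β = 0.842 (power 80% → β = 0.2).
n = (3.418 × 13.2 / 10.2)² = 19.57
Round up: n = 20.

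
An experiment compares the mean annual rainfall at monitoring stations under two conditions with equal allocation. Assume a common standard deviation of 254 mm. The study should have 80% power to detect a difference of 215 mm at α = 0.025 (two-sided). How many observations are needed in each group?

27 per group

For two equal groups, n per group = 2·((z_{α/2} + z_β)·σ/δ)².
z_{α/2} = 2.241; z_β = 0.842 (power 80%).
n = 2 × (3.083 × 254 / 215)² = 2 × 13.27 = 26.54
Round up: n = 27 per group.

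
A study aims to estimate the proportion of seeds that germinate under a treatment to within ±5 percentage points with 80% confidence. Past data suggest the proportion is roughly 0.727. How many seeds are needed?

131

For a proportion with margin E = 0.05 at 80% confidence, z = 1.282.
n = p̂(1−p̂)(z/E)² = 0.727 × 0.273 × (1.282/0.05)² = 130.48
Round up: n = 131.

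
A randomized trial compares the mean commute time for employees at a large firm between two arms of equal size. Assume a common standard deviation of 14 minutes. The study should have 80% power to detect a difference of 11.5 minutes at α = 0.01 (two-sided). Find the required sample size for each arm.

For two equal groups, n per group = 2·((z_{α/2} + z_β)·σ/δ)².
z_{α/2} = 2.576; z_β = 0.842 (power 80%).
n = 2 × (3.418 × 14 / 11.5)² = 2 × 17.31 = 34.62
Round up: n = 35 per group.

35 per group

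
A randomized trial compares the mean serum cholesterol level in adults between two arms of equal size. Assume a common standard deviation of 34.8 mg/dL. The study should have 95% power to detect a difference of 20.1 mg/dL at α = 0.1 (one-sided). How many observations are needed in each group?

52 per group

For two equal groups, n per group = 2·((z_α + z_β)·σ/δ)².
z_α = 1.282; z_β = 1.645 (power 95%).
n = 2 × (2.927 × 34.8 / 20.1)² = 2 × 25.68 = 51.36
Round up: n = 52 per group.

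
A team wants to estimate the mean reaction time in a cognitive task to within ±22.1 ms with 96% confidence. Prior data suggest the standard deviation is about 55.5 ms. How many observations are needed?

n = 27

For a mean, the margin of error is E = z·σ/√n, so n = (zσ/E)².
At 96% confidence, z = 2.054.
n = (2.054 × 55.5 / 22.1)² = 26.61
Round up: n = 27.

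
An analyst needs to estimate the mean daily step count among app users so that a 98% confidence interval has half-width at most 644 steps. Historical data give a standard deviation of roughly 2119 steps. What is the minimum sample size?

59

For a mean, the margin of error is E = z·σ/√n, so n = (zσ/E)².
At 98% confidence, z = 2.326.
n = (2.326 × 2119 / 644)² = 58.57
Round up: n = 59.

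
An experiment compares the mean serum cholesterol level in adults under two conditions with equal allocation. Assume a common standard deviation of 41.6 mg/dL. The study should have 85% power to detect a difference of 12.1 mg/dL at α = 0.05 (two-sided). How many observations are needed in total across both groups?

For two equal groups, n per group = 2·((z_{α/2} + z_β)·σ/δ)².
z_{α/2} = 1.960; z_β = 1.036 (power 85%).
n = 2 × (2.996 × 41.6 / 12.1)² = 2 × 106.10 = 212.20
Round up: n = 213 per group.
Total across both groups: 2 × 213 = 426.

426 total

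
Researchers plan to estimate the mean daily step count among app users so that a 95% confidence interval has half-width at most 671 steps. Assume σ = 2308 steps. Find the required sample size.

For a mean, the margin of error is E = z·σ/√n, so n = (zσ/E)².
At 95% confidence, z = 1.960.
n = (1.960 × 2308 / 671)² = 45.45
Round up: n = 46.

n = 46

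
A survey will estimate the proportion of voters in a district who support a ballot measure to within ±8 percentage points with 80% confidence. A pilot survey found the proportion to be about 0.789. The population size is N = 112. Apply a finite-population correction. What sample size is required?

For a proportion with margin E = 0.08 at 80% confidence, z = 1.282.
n = p̂(1−p̂)(z/E)² = 0.789 × 0.211 × (1.282/0.08)² = 42.75 — call this n₀.
Finite-population correction with N = 112: n = n₀ / (1 + (n₀−1)/N) = 42.75 / 1.373 = 31.14
Round up: n = 32.

32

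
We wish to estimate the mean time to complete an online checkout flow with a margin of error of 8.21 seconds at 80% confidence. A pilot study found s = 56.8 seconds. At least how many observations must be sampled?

For a mean, the margin of error is E = z·σ/√n, so n = (zσ/E)².
At 80% confidence, z = 1.282.
n = (1.282 × 56.8 / 8.21)² = 78.67
Round up: n = 79.

79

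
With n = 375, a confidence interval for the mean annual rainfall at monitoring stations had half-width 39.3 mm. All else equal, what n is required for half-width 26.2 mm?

Margin of error scales as 1/√n, so n₂ = n₁·(E₁/E₂)².
n₂ = 375 × (39.3/26.2)² = 375 × 2.25 = 843.75
Round up: n₂ = 844.

844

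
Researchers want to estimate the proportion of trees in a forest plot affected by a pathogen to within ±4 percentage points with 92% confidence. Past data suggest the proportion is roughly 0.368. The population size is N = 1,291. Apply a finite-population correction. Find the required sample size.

332

For a proportion with margin E = 0.04 at 92% confidence, z = 1.751.
n = p̂(1−p̂)(z/E)² = 0.368 × 0.632 × (1.751/0.04)² = 445.67 — call this n₀.
Finite-population correction with N = 1,291: n = n₀ / (1 + (n₀−1)/N) = 445.67 / 1.344 = 331.60
Round up: n = 332.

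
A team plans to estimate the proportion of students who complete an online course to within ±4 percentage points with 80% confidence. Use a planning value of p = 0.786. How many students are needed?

173

For a proportion with margin E = 0.04 at 80% confidence, z = 1.282.
n = p̂(1−p̂)(z/E)² = 0.786 × 0.214 × (1.282/0.04)² = 172.78
Round up: n = 173.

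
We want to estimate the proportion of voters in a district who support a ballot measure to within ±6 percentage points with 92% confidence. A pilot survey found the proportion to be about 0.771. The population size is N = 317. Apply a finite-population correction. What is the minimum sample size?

n = 103

For a proportion with margin E = 0.06 at 92% confidence, z = 1.751.
n = p̂(1−p̂)(z/E)² = 0.771 × 0.229 × (1.751/0.06)² = 150.37 — call this n₀.
Finite-population correction with N = 317: n = n₀ / (1 + (n₀−1)/N) = 150.37 / 1.471 = 102.22
Round up: n = 103.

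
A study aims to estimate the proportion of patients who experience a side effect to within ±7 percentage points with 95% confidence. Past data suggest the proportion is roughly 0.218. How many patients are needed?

n = 134

For a proportion with margin E = 0.07 at 95% confidence, z = 1.960.
n = p̂(1−p̂)(z/E)² = 0.218 × 0.782 × (1.960/0.07)² = 133.65
Round up: n = 134.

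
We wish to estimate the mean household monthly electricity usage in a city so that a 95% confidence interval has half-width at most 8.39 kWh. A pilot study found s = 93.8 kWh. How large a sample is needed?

n = 481

For a mean, the margin of error is E = z·σ/√n, so n = (zσ/E)².
At 95% confidence, z = 1.960.
n = (1.960 × 93.8 / 8.39)² = 480.17
Round up: n = 481.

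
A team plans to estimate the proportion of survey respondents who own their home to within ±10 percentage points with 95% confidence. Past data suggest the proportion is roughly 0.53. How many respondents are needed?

96

For a proportion with margin E = 0.1 at 95% confidence, z = 1.960.
n = p̂(1−p̂)(z/E)² = 0.53 × 0.47 × (1.960/0.1)² = 95.69
Round up: n = 96.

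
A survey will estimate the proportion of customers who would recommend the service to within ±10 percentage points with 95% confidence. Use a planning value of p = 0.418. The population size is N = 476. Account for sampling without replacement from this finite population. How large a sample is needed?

79

For a proportion with margin E = 0.1 at 95% confidence, z = 1.960.
n = p̂(1−p̂)(z/E)² = 0.418 × 0.582 × (1.960/0.1)² = 93.46 — call this n₀.
Finite-population correction with N = 476: n = n₀ / (1 + (n₀−1)/N) = 93.46 / 1.194 = 78.27
Round up: n = 79.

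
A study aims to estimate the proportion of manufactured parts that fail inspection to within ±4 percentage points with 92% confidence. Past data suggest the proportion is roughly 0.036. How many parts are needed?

For a proportion with margin E = 0.04 at 92% confidence, z = 1.751.
n = p̂(1−p̂)(z/E)² = 0.036 × 0.964 × (1.751/0.04)² = 66.50
Round up: n = 67.

n = 67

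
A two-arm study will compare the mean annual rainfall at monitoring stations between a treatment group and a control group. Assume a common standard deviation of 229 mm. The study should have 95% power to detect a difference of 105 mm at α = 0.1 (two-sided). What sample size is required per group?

103 per group

For two equal groups, n per group = 2·((z_{α/2} + z_β)·σ/δ)².
z_{α/2} = 1.645; z_β = 1.645 (power 95%).
n = 2 × (3.290 × 229 / 105)² = 2 × 51.49 = 102.98
Round up: n = 103 per group.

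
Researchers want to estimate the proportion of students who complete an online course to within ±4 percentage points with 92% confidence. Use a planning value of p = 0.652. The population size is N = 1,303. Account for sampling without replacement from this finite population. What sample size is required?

327

For a proportion with margin E = 0.04 at 92% confidence, z = 1.751.
n = p̂(1−p̂)(z/E)² = 0.652 × 0.348 × (1.751/0.04)² = 434.79 — call this n₀.
Finite-population correction with N = 1,303: n = n₀ / (1 + (n₀−1)/N) = 434.79 / 1.333 = 326.17
Round up: n = 327.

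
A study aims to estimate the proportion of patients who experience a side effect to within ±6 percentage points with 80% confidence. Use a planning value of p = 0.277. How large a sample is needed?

For a proportion with margin E = 0.06 at 80% confidence, z = 1.282.
n = p̂(1−p̂)(z/E)² = 0.277 × 0.723 × (1.282/0.06)² = 91.43
Round up: n = 92.

n = 92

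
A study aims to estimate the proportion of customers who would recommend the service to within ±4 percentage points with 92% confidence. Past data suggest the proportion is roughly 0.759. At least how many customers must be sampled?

For a proportion with margin E = 0.04 at 92% confidence, z = 1.751.
n = p̂(1−p̂)(z/E)² = 0.759 × 0.241 × (1.751/0.04)² = 350.52
Round up: n = 351.

351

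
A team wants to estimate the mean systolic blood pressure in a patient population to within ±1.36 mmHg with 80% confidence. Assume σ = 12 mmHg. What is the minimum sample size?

128

For a mean, the margin of error is E = z·σ/√n, so n = (zσ/E)².
At 80% confidence, z = 1.282.
n = (1.282 × 12 / 1.36)² = 127.96
Round up: n = 128.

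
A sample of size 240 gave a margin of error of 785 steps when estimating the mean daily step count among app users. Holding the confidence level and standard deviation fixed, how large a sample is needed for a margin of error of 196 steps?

3850

Margin of error scales as 1/√n, so n₂ = n₁·(E₁/E₂)².
n₂ = 240 × (785/196)² = 240 × 16.04 = 3849.60
Round up: n₂ = 3850.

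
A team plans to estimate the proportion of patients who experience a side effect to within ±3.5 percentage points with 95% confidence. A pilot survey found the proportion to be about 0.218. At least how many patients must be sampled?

For a proportion with margin E = 0.035 at 95% confidence, z = 1.960.
n = p̂(1−p̂)(z/E)² = 0.218 × 0.782 × (1.960/0.035)² = 534.61
Round up: n = 535.

535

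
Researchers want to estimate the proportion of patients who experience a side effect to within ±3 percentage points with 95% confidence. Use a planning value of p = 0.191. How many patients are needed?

For a proportion with margin E = 0.03 at 95% confidence, z = 1.960.
n = p̂(1−p̂)(z/E)² = 0.191 × 0.809 × (1.960/0.03)² = 659.56
Round up: n = 660.

660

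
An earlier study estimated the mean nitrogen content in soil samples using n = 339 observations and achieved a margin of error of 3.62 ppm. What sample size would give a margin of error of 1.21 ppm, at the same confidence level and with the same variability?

3035

Margin of error scales as 1/√n, so n₂ = n₁·(E₁/E₂)².
n₂ = 339 × (3.62/1.21)² = 339 × 8.95 = 3034.05
Round up: n₂ = 3035.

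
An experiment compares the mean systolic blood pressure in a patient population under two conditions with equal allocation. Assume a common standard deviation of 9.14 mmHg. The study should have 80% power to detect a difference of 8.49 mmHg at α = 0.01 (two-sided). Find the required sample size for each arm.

28 per group

For two equal groups, n per group = 2·((z_{α/2} + z_β)·σ/δ)².
z_{α/2} = 2.576; z_β = 0.842 (power 80%).
n = 2 × (3.418 × 9.14 / 8.49)² = 2 × 13.54 = 27.08
Round up: n = 28 per group.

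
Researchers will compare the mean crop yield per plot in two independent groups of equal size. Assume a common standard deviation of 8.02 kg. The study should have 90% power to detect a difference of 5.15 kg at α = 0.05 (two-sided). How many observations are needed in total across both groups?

For two equal groups, n per group = 2·((z_{α/2} + z_β)·σ/δ)².
z_{α/2} = 1.960; z_β = 1.282 (power 90%).
n = 2 × (3.242 × 8.02 / 5.15)² = 2 × 25.49 = 50.98
Round up: n = 51 per group.
Total across both groups: 2 × 51 = 102.

102 total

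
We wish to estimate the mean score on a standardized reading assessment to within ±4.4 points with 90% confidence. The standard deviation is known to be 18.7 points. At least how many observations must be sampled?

For a mean, the margin of error is E = z·σ/√n, so n = (zσ/E)².
At 90% confidence, z = 1.645.
n = (1.645 × 18.7 / 4.4)² = 48.88
Round up: n = 49.

n = 49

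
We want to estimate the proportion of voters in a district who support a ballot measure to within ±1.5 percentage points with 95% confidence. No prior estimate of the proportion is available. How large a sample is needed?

n = 4269

For a proportion with margin E = 0.015 at 95% confidence, z = 1.960.
With no prior estimate, use p = 0.5, which maximizes p(1−p) at 0.25.
n = 0.25 × (z/E)² = 0.25 × (1.960/0.015)² = 4268.44
Round up: n = 4269.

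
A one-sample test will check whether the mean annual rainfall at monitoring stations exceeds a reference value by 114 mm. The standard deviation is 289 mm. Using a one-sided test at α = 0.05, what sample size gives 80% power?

For a one-sample z-test, n = ((z_α + z_β)·σ/δ)².
z_α = 1.645 (one-sided α = 0.05); z_β = 0.842 (power 80% → β = 0.2).
n = (2.487 × 289 / 114)² = 39.75
Round up: n = 40.

40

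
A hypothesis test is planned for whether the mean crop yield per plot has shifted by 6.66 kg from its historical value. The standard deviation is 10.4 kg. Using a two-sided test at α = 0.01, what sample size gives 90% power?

For a one-sample z-test, n = ((z_{α/2} + z_β)·σ/δ)².
z_{α/2} = 2.576 (two-sided α = 0.01); z_β = 1.282 (power 90% → β = 0.1).
n = (3.858 × 10.4 / 6.66)² = 36.29
Round up: n = 37.

37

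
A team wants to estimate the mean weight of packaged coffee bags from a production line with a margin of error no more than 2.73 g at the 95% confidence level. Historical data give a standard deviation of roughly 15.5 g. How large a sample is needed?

n = 124

For a mean, the margin of error is E = z·σ/√n, so n = (zσ/E)².
At 95% confidence, z = 1.960.
n = (1.960 × 15.5 / 2.73)² = 123.84
Round up: n = 124.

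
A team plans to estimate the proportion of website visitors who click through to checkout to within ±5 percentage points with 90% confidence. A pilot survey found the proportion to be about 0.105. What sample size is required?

n = 102

For a proportion with margin E = 0.05 at 90% confidence, z = 1.645.
n = p̂(1−p̂)(z/E)² = 0.105 × 0.895 × (1.645/0.05)² = 101.72
Round up: n = 102.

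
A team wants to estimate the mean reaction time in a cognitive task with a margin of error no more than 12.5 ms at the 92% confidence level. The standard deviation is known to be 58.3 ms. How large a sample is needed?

n = 67

For a mean, the margin of error is E = z·σ/√n, so n = (zσ/E)².
At 92% confidence, z = 1.751.
n = (1.751 × 58.3 / 12.5)² = 66.69
Round up: n = 67.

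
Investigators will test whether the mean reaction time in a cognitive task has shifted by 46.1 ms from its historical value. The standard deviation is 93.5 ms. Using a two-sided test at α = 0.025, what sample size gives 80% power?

For a one-sample z-test, n = ((z_{α/2} + z_β)·σ/δ)².
z_{α/2} = 2.241 (two-sided α = 0.025); z_β = 0.842 (power 80% → β = 0.2).
n = (3.083 × 93.5 / 46.1)² = 39.10
Round up: n = 40.

n = 40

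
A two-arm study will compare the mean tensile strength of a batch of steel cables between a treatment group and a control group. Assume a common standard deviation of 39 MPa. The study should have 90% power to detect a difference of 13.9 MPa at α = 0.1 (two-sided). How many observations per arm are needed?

For two equal groups, n per group = 2·((z_{α/2} + z_β)·σ/δ)².
z_{α/2} = 1.645; z_β = 1.282 (power 90%).
n = 2 × (2.927 × 39 / 13.9)² = 2 × 67.44 = 134.88
Round up: n = 135 per group.

135 per group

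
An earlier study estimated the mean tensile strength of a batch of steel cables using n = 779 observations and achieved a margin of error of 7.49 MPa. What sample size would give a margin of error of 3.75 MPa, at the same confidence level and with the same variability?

Margin of error scales as 1/√n, so n₂ = n₁·(E₁/E₂)².
n₂ = 779 × (7.49/3.75)² = 779 × 3.989 = 3107.43
Round up: n₂ = 3108.

3108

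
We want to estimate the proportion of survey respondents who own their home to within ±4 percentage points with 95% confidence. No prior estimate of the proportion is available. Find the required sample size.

601

For a proportion with margin E = 0.04 at 95% confidence, z = 1.960.
With no prior estimate, use p = 0.5, which maximizes p(1−p) at 0.25.
n = 0.25 × (z/E)² = 0.25 × (1.960/0.04)² = 600.25
Round up: n = 601.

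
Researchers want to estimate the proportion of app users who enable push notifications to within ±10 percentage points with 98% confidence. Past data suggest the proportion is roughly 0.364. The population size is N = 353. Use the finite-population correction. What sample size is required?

For a proportion with margin E = 0.1 at 98% confidence, z = 2.326.
n = p̂(1−p̂)(z/E)² = 0.364 × 0.636 × (2.326/0.1)² = 125.25 — call this n₀.
Finite-population correction with N = 353: n = n₀ / (1 + (n₀−1)/N) = 125.25 / 1.352 = 92.64
Round up: n = 93.

93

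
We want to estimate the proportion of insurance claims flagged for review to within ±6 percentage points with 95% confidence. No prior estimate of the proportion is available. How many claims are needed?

n = 267

For a proportion with margin E = 0.06 at 95% confidence, z = 1.960.
With no prior estimate, use p = 0.5, which maximizes p(1−p) at 0.25.
n = 0.25 × (z/E)² = 0.25 × (1.960/0.06)² = 266.78
Round up: n = 267.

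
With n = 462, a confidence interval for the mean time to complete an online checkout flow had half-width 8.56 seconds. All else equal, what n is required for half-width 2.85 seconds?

4168

Margin of error scales as 1/√n, so n₂ = n₁·(E₁/E₂)².
n₂ = 462 × (8.56/2.85)² = 462 × 9.021 = 4167.70
Round up: n₂ = 4168.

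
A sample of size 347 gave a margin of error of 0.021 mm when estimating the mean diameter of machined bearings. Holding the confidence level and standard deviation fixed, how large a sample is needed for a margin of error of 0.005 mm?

Margin of error scales as 1/√n, so n₂ = n₁·(E₁/E₂)².
n₂ = 347 × (0.021/0.005)² = 347 × 17.64 = 6121.08
Round up: n₂ = 6122.

6122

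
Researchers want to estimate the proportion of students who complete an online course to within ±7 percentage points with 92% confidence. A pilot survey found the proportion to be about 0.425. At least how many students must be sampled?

153

For a proportion with margin E = 0.07 at 92% confidence, z = 1.751.
n = p̂(1−p̂)(z/E)² = 0.425 × 0.575 × (1.751/0.07)² = 152.91
Round up: n = 153.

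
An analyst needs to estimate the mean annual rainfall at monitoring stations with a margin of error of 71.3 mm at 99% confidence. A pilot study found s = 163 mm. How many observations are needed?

n = 35

For a mean, the margin of error is E = z·σ/√n, so n = (zσ/E)².
At 99% confidence, z = 2.576.
n = (2.576 × 163 / 71.3)² = 34.68
Round up: n = 35.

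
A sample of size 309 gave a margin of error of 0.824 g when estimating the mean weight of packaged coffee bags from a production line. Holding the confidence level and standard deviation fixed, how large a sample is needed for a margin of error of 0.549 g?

Margin of error scales as 1/√n, so n₂ = n₁·(E₁/E₂)².
n₂ = 309 × (0.824/0.549)² = 309 × 2.253 = 696.18
Round up: n₂ = 697.

697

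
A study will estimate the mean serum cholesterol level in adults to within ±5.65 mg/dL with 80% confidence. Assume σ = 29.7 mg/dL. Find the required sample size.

n = 46

For a mean, the margin of error is E = z·σ/√n, so n = (zσ/E)².
At 80% confidence, z = 1.282.
n = (1.282 × 29.7 / 5.65)² = 45.41
Round up: n = 46.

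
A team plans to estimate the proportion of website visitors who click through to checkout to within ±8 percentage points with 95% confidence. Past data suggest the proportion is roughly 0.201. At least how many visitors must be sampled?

For a proportion with margin E = 0.08 at 95% confidence, z = 1.960.
n = p̂(1−p̂)(z/E)² = 0.201 × 0.799 × (1.960/0.08)² = 96.40
Round up: n = 97.

97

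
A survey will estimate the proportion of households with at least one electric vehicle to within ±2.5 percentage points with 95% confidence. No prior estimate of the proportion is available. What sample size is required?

For a proportion with margin E = 0.025 at 95% confidence, z = 1.960.
With no prior estimate, use p = 0.5, which maximizes p(1−p) at 0.25.
n = 0.25 × (z/E)² = 0.25 × (1.960/0.025)² = 1536.64
Round up: n = 1537.

1537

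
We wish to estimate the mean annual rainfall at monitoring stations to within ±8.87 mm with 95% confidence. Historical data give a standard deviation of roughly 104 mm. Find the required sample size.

529

For a mean, the margin of error is E = z·σ/√n, so n = (zσ/E)².
At 95% confidence, z = 1.960.
n = (1.960 × 104 / 8.87)² = 528.12
Round up: n = 529.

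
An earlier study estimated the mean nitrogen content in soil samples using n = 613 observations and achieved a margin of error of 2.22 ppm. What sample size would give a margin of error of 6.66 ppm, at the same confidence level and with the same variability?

69

Margin of error scales as 1/√n, so n₂ = n₁·(E₁/E₂)².
n₂ = 613 × (2.22/6.66)² = 613 × 0.1111 = 68.10
Round up: n₂ = 69.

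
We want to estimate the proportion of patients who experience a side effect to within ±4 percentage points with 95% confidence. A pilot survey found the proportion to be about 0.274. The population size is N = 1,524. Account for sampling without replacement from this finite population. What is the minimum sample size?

364

For a proportion with margin E = 0.04 at 95% confidence, z = 1.960.
n = p̂(1−p̂)(z/E)² = 0.274 × 0.726 × (1.960/0.04)² = 477.62 — call this n₀.
Finite-population correction with N = 1,524: n = n₀ / (1 + (n₀−1)/N) = 477.62 / 1.313 = 363.76
Round up: n = 364.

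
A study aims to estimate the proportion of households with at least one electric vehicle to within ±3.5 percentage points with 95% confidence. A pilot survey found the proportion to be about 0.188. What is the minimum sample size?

For a proportion with margin E = 0.035 at 95% confidence, z = 1.960.
n = p̂(1−p̂)(z/E)² = 0.188 × 0.812 × (1.960/0.035)² = 478.73
Round up: n = 479.

479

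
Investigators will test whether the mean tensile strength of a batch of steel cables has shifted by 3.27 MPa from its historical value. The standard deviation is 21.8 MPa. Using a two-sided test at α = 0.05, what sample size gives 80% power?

For a one-sample z-test, n = ((z_{α/2} + z_β)·σ/δ)².
z_{α/2} = 1.960 (two-sided α = 0.05); z_β = 0.842 (power 80% → β = 0.2).
n = (2.802 × 21.8 / 3.27)² = 348.94
Round up: n = 349.

349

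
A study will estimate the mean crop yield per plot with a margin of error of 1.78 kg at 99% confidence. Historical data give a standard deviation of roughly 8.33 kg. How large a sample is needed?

146

For a mean, the margin of error is E = z·σ/√n, so n = (zσ/E)².
At 99% confidence, z = 2.576.
n = (2.576 × 8.33 / 1.78)² = 145.33
Round up: n = 146.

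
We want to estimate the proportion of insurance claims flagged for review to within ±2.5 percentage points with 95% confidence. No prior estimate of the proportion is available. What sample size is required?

1537

For a proportion with margin E = 0.025 at 95% confidence, z = 1.960.
With no prior estimate, use p = 0.5, which maximizes p(1−p) at 0.25.
n = 0.25 × (z/E)² = 0.25 × (1.960/0.025)² = 1536.64
Round up: n = 1537.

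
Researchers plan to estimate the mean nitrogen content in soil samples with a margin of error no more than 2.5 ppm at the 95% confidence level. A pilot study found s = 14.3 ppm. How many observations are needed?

For a mean, the margin of error is E = z·σ/√n, so n = (zσ/E)².
At 95% confidence, z = 1.960.
n = (1.960 × 14.3 / 2.5)² = 125.69
Round up: n = 126.

126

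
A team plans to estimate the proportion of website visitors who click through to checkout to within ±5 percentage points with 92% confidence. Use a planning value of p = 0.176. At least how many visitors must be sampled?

178

For a proportion with margin E = 0.05 at 92% confidence, z = 1.751.
n = p̂(1−p̂)(z/E)² = 0.176 × 0.824 × (1.751/0.05)² = 177.86
Round up: n = 178.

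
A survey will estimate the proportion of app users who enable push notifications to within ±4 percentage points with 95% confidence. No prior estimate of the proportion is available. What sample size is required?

For a proportion with margin E = 0.04 at 95% confidence, z = 1.960.
With no prior estimate, use p = 0.5, which maximizes p(1−p) at 0.25.
n = 0.25 × (z/E)² = 0.25 × (1.960/0.04)² = 600.25
Round up: n = 601.

n = 601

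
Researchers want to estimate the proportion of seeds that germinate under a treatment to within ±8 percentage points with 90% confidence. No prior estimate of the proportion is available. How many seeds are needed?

n = 106

For a proportion with margin E = 0.08 at 90% confidence, z = 1.645.
With no prior estimate, use p = 0.5, which maximizes p(1−p) at 0.25.
n = 0.25 × (z/E)² = 0.25 × (1.645/0.08)² = 105.70
Round up: n = 106.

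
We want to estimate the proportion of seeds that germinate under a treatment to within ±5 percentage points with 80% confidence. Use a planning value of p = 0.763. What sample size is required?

For a proportion with margin E = 0.05 at 80% confidence, z = 1.282.
n = p̂(1−p̂)(z/E)² = 0.763 × 0.237 × (1.282/0.05)² = 118.88
Round up: n = 119.

119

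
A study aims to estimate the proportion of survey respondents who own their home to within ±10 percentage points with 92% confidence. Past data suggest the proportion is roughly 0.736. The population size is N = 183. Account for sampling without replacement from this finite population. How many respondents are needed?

46

For a proportion with margin E = 0.1 at 92% confidence, z = 1.751.
n = p̂(1−p̂)(z/E)² = 0.736 × 0.264 × (1.751/0.1)² = 59.57 — call this n₀.
Finite-population correction with N = 183: n = n₀ / (1 + (n₀−1)/N) = 59.57 / 1.32 = 45.13
Round up: n = 46.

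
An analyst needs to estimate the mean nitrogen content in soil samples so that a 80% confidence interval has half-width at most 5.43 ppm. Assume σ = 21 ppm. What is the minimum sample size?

25

For a mean, the margin of error is E = z·σ/√n, so n = (zσ/E)².
At 80% confidence, z = 1.282.
n = (1.282 × 21 / 5.43)² = 24.58
Round up: n = 25.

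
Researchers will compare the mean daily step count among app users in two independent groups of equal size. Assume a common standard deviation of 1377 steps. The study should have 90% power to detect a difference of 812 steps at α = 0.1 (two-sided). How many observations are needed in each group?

50 per group

For two equal groups, n per group = 2·((z_{α/2} + z_β)·σ/δ)².
z_{α/2} = 1.645; z_β = 1.282 (power 90%).
n = 2 × (2.927 × 1377 / 812)² = 2 × 24.64 = 49.28
Round up: n = 50 per group.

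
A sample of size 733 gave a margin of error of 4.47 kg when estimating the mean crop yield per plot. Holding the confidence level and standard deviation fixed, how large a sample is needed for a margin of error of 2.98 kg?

Margin of error scales as 1/√n, so n₂ = n₁·(E₁/E₂)².
n₂ = 733 × (4.47/2.98)² = 733 × 2.25 = 1649.25
Round up: n₂ = 1650.

1650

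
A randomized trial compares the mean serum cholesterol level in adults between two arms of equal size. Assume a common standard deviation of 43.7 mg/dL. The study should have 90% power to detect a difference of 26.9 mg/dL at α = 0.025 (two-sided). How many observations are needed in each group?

For two equal groups, n per group = 2·((z_{α/2} + z_β)·σ/δ)².
z_{α/2} = 2.241; z_β = 1.282 (power 90%).
n = 2 × (3.523 × 43.7 / 26.9)² = 2 × 32.76 = 65.52
Round up: n = 66 per group.

66 per group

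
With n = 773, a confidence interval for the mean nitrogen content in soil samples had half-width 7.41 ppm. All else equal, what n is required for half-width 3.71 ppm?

Margin of error scales as 1/√n, so n₂ = n₁·(E₁/E₂)².
n₂ = 773 × (7.41/3.71)² = 773 × 3.989 = 3083.50
Round up: n₂ = 3084.

3084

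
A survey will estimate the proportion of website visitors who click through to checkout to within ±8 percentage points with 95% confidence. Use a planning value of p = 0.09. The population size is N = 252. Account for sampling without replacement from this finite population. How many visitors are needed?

For a proportion with margin E = 0.08 at 95% confidence, z = 1.960.
n = p̂(1−p̂)(z/E)² = 0.09 × 0.91 × (1.960/0.08)² = 49.16 — call this n₀.
Finite-population correction with N = 252: n = n₀ / (1 + (n₀−1)/N) = 49.16 / 1.191 = 41.28
Round up: n = 42.

42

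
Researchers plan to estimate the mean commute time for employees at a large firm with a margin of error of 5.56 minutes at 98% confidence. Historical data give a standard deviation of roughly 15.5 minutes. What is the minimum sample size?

For a mean, the margin of error is E = z·σ/√n, so n = (zσ/E)².
At 98% confidence, z = 2.326.
n = (2.326 × 15.5 / 5.56)² = 42.05
Round up: n = 43.

43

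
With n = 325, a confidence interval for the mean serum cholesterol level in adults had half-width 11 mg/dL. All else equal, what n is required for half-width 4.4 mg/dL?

Margin of error scales as 1/√n, so n₂ = n₁·(E₁/E₂)².
n₂ = 325 × (11/4.4)² = 325 × 6.25 = 2031.25
Round up: n₂ = 2032.

2032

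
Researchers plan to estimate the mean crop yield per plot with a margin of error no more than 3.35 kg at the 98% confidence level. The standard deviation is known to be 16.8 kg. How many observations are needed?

For a mean, the margin of error is E = z·σ/√n, so n = (zσ/E)².
At 98% confidence, z = 2.326.
n = (2.326 × 16.8 / 3.35)² = 136.07
Round up: n = 137.

137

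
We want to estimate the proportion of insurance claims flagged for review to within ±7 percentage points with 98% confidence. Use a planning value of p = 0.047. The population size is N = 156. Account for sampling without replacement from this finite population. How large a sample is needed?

For a proportion with margin E = 0.07 at 98% confidence, z = 2.326.
n = p̂(1−p̂)(z/E)² = 0.047 × 0.953 × (2.326/0.07)² = 49.46 — call this n₀.
Finite-population correction with N = 156: n = n₀ / (1 + (n₀−1)/N) = 49.46 / 1.311 = 37.73
Round up: n = 38.

n = 38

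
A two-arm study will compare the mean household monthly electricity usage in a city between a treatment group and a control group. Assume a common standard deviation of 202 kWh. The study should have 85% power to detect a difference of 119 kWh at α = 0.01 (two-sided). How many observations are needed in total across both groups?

For two equal groups, n per group = 2·((z_{α/2} + z_β)·σ/δ)².
z_{α/2} = 2.576; z_β = 1.036 (power 85%).
n = 2 × (3.612 × 202 / 119)² = 2 × 37.59 = 75.18
Round up: n = 76 per group.
Total across both groups: 2 × 76 = 152.

152 total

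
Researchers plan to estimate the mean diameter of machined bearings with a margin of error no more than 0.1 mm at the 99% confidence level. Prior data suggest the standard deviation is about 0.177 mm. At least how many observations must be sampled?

21

For a mean, the margin of error is E = z·σ/√n, so n = (zσ/E)².
At 99% confidence, z = 2.576.
n = (2.576 × 0.177 / 0.1)² = 20.79
Round up: n = 21.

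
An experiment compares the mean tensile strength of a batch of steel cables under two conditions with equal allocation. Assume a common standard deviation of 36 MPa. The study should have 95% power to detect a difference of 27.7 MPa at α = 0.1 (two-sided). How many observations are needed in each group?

37 per group

For two equal groups, n per group = 2·((z_{α/2} + z_β)·σ/δ)².
z_{α/2} = 1.645; z_β = 1.645 (power 95%).
n = 2 × (3.290 × 36 / 27.7)² = 2 × 18.28 = 36.56
Round up: n = 37 per group.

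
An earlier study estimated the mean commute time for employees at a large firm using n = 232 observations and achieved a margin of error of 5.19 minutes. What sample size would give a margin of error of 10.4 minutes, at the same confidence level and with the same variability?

Margin of error scales as 1/√n, so n₂ = n₁·(E₁/E₂)².
n₂ = 232 × (5.19/10.4)² = 232 × 0.249 = 57.77
Round up: n₂ = 58.

58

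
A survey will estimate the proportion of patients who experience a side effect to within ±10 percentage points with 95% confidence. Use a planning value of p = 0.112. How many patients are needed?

39

For a proportion with margin E = 0.1 at 95% confidence, z = 1.960.
n = p̂(1−p̂)(z/E)² = 0.112 × 0.888 × (1.960/0.1)² = 38.21
Round up: n = 39.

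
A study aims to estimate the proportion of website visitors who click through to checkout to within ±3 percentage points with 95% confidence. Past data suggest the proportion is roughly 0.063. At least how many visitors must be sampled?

252

For a proportion with margin E = 0.03 at 95% confidence, z = 1.960.
n = p̂(1−p̂)(z/E)² = 0.063 × 0.937 × (1.960/0.03)² = 251.97
Round up: n = 252.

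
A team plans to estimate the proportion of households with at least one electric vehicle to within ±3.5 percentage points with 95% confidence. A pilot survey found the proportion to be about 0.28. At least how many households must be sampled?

n = 633

For a proportion with margin E = 0.035 at 95% confidence, z = 1.960.
n = p̂(1−p̂)(z/E)² = 0.28 × 0.72 × (1.960/0.035)² = 632.22
Round up: n = 633.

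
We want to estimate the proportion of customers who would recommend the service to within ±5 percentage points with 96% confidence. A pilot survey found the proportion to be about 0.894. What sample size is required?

For a proportion with margin E = 0.05 at 96% confidence, z = 2.054.
n = p̂(1−p̂)(z/E)² = 0.894 × 0.106 × (2.054/0.05)² = 159.92
Round up: n = 160.

160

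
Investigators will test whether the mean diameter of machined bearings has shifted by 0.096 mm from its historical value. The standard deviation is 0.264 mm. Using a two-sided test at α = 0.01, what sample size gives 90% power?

113

For a one-sample z-test, n = ((z_{α/2} + z_β)·σ/δ)².
z_{α/2} = 2.576 (two-sided α = 0.01); z_β = 1.282 (power 90% → β = 0.1).
n = (3.858 × 0.264 / 0.096)² = 112.56
Round up: n = 113.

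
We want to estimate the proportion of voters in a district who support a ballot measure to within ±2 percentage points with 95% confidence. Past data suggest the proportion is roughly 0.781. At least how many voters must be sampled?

For a proportion with margin E = 0.02 at 95% confidence, z = 1.960.
n = p̂(1−p̂)(z/E)² = 0.781 × 0.219 × (1.960/0.02)² = 1642.66
Round up: n = 1643.

n = 1643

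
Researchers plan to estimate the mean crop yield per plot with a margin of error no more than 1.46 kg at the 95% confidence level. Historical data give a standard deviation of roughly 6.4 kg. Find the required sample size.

74

For a mean, the margin of error is E = z·σ/√n, so n = (zσ/E)².
At 95% confidence, z = 1.960.
n = (1.960 × 6.4 / 1.46)² = 73.82
Round up: n = 74.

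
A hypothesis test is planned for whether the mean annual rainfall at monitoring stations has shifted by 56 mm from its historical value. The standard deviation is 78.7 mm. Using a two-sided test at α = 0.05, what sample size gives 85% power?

For a one-sample z-test, n = ((z_{α/2} + z_β)·σ/δ)².
z_{α/2} = 1.960 (two-sided α = 0.05); z_β = 1.036 (power 85% → β = 0.15).
n = (2.996 × 78.7 / 56)² = 17.73
Round up: n = 18.

18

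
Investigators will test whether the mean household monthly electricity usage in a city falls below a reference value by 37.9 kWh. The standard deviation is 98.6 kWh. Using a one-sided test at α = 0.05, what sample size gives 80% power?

n = 42

For a one-sample z-test, n = ((z_α + z_β)·σ/δ)².
z_α = 1.645 (one-sided α = 0.05); z_β = 0.842 (power 80% → β = 0.2).
n = (2.487 × 98.6 / 37.9)² = 41.86
Round up: n = 42.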